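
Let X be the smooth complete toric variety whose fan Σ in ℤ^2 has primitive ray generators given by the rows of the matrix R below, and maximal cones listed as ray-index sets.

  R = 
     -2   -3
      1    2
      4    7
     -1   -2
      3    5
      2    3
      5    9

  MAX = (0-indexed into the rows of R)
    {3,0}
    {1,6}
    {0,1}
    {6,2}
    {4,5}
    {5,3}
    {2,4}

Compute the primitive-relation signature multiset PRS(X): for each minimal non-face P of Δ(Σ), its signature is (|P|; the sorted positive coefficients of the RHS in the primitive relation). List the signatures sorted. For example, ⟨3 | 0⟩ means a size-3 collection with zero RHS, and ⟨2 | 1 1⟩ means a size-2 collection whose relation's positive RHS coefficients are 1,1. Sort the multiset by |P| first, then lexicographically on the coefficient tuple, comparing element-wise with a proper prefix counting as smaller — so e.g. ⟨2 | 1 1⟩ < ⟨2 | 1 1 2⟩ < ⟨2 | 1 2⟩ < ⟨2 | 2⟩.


14 minimal non-faces of Δ(Σ) (on 7 rays):

  {0,5}:  v_{0} + v_{5} = 0  ⟹  sig = ⟨2 | 0⟩
  {1,3}:  v_{1} + v_{3} = 0  ⟹  sig = ⟨2 | 0⟩
  {0,4}:  v_{0} + v_{4} = v_{1}  ⟹  sig = ⟨2 | 1⟩
  {1,2}:  v_{1} + v_{2} = v_{6}  ⟹  sig = ⟨2 | 1⟩
  {1,4}:  v_{1} + v_{4} = v_{2}  ⟹  sig = ⟨2 | 1⟩
  {1,5}:  v_{1} + v_{5} = v_{4}  ⟹  sig = ⟨2 | 1⟩
  {2,3}:  v_{2} + v_{3} = v_{4}  ⟹  sig = ⟨2 | 1⟩
  {3,4}:  v_{3} + v_{4} = v_{5}  ⟹  sig = ⟨2 | 1⟩
  {3,6}:  v_{3} + v_{6} = v_{2}  ⟹  sig = ⟨2 | 1⟩
  {5,6}:  v_{5} + v_{6} = v_{2} + v_{4}  ⟹  sig = ⟨2 | 1 1⟩
  {0,2}:  v_{0} + v_{2} = 2·v_{1}  ⟹  sig = ⟨2 | 2⟩
  {2,5}:  v_{2} + v_{5} = 2·v_{4}  ⟹  sig = ⟨2 | 2⟩
  {4,6}:  v_{4} + v_{6} = 2·v_{2}  ⟹  sig = ⟨2 | 2⟩
  {0,6}:  v_{0} + v_{6} = 3·v_{1}  ⟹  sig = ⟨2 | 3⟩

Signatures (|P|; sorted positive RHS coefficients), sorted:
    |P|=2: 14 collections, coeffs (), (), (1), (1), (1), (1), (1), (1), (1), (1,1), (2), (2), (2), (3)


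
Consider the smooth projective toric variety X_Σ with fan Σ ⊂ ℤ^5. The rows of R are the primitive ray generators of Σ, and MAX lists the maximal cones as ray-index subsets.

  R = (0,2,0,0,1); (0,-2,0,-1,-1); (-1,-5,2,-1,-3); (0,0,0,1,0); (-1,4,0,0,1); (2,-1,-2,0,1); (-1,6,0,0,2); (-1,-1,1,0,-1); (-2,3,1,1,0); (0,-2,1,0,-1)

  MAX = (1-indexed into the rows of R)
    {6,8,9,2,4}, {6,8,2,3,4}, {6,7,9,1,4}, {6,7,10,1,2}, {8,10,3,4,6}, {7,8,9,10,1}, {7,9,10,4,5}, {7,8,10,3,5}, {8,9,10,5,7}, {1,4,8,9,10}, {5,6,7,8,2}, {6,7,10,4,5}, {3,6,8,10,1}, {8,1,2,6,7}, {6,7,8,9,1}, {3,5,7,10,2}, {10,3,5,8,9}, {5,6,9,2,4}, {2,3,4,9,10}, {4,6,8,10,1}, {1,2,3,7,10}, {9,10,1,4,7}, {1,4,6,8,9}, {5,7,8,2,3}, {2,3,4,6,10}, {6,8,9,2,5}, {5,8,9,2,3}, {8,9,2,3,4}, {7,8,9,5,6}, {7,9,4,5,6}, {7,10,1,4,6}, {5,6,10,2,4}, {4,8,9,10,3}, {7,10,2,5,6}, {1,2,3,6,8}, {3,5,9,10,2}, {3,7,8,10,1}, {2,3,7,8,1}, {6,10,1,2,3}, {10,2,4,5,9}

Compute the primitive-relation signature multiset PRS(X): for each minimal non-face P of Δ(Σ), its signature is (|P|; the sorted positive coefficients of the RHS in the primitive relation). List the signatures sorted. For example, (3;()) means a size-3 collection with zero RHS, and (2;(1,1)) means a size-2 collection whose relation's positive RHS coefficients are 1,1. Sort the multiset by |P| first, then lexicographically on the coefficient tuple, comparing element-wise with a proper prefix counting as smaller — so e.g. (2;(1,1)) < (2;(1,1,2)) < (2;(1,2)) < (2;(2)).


|primitive collections| = 19. Relations:

  P={1,5}:  v_{1} + v_{5} = v_{7} ; sig = (2;(1))
  P={1,2,4}:  v_{1} + v_{2} + v_{4} = 0 ; sig = (3;())
  P={2,4,7}:  v_{2} + v_{4} + v_{7} = v_{5} ; sig = (3;(1))
  P={2,8,10}:  v_{2} + v_{8} + v_{10} = v_{3} ; sig = (3;(1))
  P={3,5,6}:  v_{3} + v_{5} + v_{6} = v_{2} ; sig = (3;(1))
  P={4,5,8}:  v_{4} + v_{5} + v_{8} = v_{9} ; sig = (3;(1))
  P={6,9,10}:  v_{6} + v_{9} + v_{10} = v_{4} ; sig = (3;(1))
  P={1,2,9}:  v_{1} + v_{2} + v_{9} = v_{5} + v_{8} ; sig = (3;(1,1))
  P={1,3,4}:  v_{1} + v_{3} + v_{4} = v_{8} + v_{10} ; sig = (3;(1,1))
  P={3,6,7}:  v_{3} + v_{6} + v_{7} = v_{1} + v_{2} ; sig = (3;(1,1))
  P={4,7,8}:  v_{4} + v_{7} + v_{8} = v_{1} + v_{9} ; sig = (3;(1,1))
  P={3,4,5}:  v_{3} + v_{4} + v_{5} = v_{2} + v_{9} + v_{10} ; sig = (3;(1,1,1))
  P={3,4,7}:  v_{3} + v_{4} + v_{7} = v_{5} + v_{8} + v_{10} ; sig = (3;(1,1,1))
  P={3,6,9}:  v_{3} + v_{6} + v_{9} = v_{2} + v_{4} + v_{8} ; sig = (3;(1,1,1))
  P={1,3,9}:  v_{1} + v_{3} + v_{9} = v_{5} + 2·v_{8} + v_{10} ; sig = (3;(1,1,2))
  P={2,7,9}:  v_{2} + v_{7} + v_{9} = 2·v_{5} + v_{8} ; sig = (3;(1,2))
  P={3,7,9}:  v_{3} + v_{7} + v_{9} = 2·v_{5} + 2·v_{8} + v_{10} ; sig = (3;(1,2,2))
  P={5,6,8,10}:  v_{5} + v_{6} + v_{8} + v_{10} = 0 ; sig = (4;())
  P={6,7,8,10}:  v_{6} + v_{7} + v_{8} + v_{10} = v_{1} ; sig = (4;(1))

Sorted signature multiset PRS(X):
{ (2;(1)),  (3;()),  (3;(1)) ×5,  (3;(1,1)) ×4,  (3;(1,1,1)) ×3,  (3;(1,1,2)),  (3;(1,2)),  (3;(1,2,2)),  (4;()),  (4;(1)) }


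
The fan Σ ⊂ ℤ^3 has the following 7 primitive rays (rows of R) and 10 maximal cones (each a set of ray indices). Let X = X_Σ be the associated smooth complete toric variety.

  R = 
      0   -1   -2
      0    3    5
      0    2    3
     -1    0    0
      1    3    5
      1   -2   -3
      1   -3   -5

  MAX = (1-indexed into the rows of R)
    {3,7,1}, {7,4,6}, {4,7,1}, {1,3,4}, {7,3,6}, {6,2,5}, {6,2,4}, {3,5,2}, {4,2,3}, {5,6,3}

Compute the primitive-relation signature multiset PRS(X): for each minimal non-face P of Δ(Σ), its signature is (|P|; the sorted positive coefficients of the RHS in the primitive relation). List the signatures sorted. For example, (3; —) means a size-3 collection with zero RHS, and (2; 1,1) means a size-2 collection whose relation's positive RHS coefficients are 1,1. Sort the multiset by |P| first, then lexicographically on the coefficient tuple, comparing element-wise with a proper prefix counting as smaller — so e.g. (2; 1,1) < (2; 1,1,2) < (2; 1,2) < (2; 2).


Primitive collections (9):

  • {1,2}:  v_{1} + v_{2} = v_{3}  so sig = (2; 1)
  • {1,6}:  v_{1} + v_{6} = v_{7}  so sig = (2; 1)
  • {4,5}:  v_{4} + v_{5} = v_{2}  so sig = (2; 1)
  • {2,7}:  v_{2} + v_{7} = v_{3} + v_{6}  so sig = (2; 1,1)
  • {1,5}:  v_{1} + v_{5} = 2·v_{3} + v_{6}  so sig = (2; 1,2)
  • {5,7}:  v_{5} + v_{7} = 2·v_{3} + 2·v_{6}  so sig = (2; 2,2)
  • {3,4,6}:  v_{3} + v_{4} + v_{6} = 0  so sig = (3; —)
  • {2,3,6}:  v_{2} + v_{3} + v_{6} = v_{5}  so sig = (3; 1)
  • {3,4,7}:  v_{3} + v_{4} + v_{7} = v_{1}  so sig = (3; 1)

so the primitive-relation signature multiset is
[(2; 1), (2; 1), (2; 1), (2; 1,1), (2; 1,2), (2; 2,2), (3; —), (3; 1), (3; 1)]


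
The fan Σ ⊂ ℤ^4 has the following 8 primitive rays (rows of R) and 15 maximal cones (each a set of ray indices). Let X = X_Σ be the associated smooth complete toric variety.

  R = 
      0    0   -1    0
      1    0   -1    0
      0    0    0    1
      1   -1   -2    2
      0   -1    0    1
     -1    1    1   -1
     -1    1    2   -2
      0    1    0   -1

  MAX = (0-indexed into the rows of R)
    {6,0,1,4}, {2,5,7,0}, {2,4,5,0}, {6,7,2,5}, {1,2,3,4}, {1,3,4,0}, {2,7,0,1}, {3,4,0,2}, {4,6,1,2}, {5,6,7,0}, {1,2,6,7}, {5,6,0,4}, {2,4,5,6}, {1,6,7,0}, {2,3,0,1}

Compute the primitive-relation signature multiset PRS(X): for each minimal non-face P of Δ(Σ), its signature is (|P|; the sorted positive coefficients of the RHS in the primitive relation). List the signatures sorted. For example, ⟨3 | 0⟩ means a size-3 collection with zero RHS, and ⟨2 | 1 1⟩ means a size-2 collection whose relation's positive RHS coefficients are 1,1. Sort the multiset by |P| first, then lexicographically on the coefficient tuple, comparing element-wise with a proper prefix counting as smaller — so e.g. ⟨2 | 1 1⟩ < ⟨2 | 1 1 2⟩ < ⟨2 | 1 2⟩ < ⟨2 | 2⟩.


|primitive collections| = 7. Relations:

  P={3,6}:  v_{3} + v_{6} = 0  →  sig = ⟨2 | 0⟩
  P={4,7}:  v_{4} + v_{7} = 0  →  sig = ⟨2 | 0⟩
  P={1,5}:  v_{1} + v_{5} = v_{7}  →  sig = ⟨2 | 1⟩
  P={3,5}:  v_{3} + v_{5} = v_{0} + v_{2}  →  sig = ⟨2 | 1 1⟩
  P={3,7}:  v_{3} + v_{7} = v_{0} + v_{1} + v_{2}  →  sig = ⟨2 | 1 1 1⟩
  P={0,2,6}:  v_{0} + v_{2} + v_{6} = v_{5}  →  sig = ⟨3 | 1⟩
  P={0,1,2,4}:  v_{0} + v_{1} + v_{2} + v_{4} = v_{3}  →  sig = ⟨4 | 1⟩

Hence PRS(X_Σ) =
    |P|=2: 5 collections, coeffs (), (), (1), (1,1), (1,1,1)
    |P|=3: 1 collection, coeffs (1)
    |P|=4: 1 collection, coeffs (1)


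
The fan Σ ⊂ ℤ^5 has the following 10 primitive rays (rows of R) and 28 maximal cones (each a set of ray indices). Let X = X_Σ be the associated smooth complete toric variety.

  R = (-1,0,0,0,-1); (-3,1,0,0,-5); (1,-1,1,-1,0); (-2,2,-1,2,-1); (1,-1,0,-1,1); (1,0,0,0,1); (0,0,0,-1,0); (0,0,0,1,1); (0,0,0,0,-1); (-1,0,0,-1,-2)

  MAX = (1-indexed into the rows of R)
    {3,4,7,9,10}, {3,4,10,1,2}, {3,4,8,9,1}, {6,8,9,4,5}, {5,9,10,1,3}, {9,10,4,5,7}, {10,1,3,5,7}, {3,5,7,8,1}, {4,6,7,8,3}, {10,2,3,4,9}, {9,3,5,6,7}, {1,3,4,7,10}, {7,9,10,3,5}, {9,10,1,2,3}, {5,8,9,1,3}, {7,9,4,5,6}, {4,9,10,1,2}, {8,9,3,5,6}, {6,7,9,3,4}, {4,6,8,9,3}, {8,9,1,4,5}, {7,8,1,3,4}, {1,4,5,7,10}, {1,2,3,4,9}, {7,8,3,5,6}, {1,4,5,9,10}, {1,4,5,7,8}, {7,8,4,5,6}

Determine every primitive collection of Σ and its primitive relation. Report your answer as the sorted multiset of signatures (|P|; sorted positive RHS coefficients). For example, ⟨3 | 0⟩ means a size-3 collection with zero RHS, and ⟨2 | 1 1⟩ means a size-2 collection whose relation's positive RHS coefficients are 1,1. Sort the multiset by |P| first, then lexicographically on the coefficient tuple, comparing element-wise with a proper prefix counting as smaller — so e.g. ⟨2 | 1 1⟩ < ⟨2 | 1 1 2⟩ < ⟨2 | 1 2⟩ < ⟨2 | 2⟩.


Σ has 11 primitive collections:

  P = {1,6}:  v_{1} + v_{6} = 0 — sig = ⟨2 | 0⟩
  P = {8,10}:  v_{8} + v_{10} = v_{1} — sig = ⟨2 | 1⟩
  P = {6,10}:  v_{6} + v_{10} = v_{7} + v_{9} — sig = ⟨2 | 1 1⟩
  P = {2,5}:  v_{2} + v_{5} = v_{1} + v_{9} + v_{10} — sig = ⟨2 | 1 1 1⟩
  P = {2,6}:  v_{2} + v_{6} = v_{3} + v_{4} + v_{9} + v_{10} — sig = ⟨2 | 1 1 1 1⟩
  P = {2,8}:  v_{2} + v_{8} = 2·v_{1} + v_{3} + v_{4} + v_{9} — sig = ⟨2 | 1 1 1 2⟩
  P = {2,7}:  v_{2} + v_{7} = v_{3} + v_{4} + 2·v_{10} — sig = ⟨2 | 1 1 2⟩
  P = {3,4,5}:  v_{3} + v_{4} + v_{5} = 0 — sig = ⟨3 | 0⟩
  P = {7,8,9}:  v_{7} + v_{8} + v_{9} = 0 — sig = ⟨3 | 0⟩
  P = {1,7,9}:  v_{1} + v_{7} + v_{9} = v_{10} — sig = ⟨3 | 1⟩
  P = {1,3,4,9,10}:  v_{1} + v_{3} + v_{4} + v_{9} + v_{10} = v_{2} — sig = ⟨5 | 1⟩

Hence PRS(X_Σ) =
{ ⟨2 | 0⟩,  ⟨2 | 1⟩,  ⟨2 | 1 1⟩,  ⟨2 | 1 1 1⟩,  ⟨2 | 1 1 1 1⟩,  ⟨2 | 1 1 1 2⟩,  ⟨2 | 1 1 2⟩,  ⟨3 | 0⟩ ×2,  ⟨3 | 1⟩,  ⟨5 | 1⟩ }


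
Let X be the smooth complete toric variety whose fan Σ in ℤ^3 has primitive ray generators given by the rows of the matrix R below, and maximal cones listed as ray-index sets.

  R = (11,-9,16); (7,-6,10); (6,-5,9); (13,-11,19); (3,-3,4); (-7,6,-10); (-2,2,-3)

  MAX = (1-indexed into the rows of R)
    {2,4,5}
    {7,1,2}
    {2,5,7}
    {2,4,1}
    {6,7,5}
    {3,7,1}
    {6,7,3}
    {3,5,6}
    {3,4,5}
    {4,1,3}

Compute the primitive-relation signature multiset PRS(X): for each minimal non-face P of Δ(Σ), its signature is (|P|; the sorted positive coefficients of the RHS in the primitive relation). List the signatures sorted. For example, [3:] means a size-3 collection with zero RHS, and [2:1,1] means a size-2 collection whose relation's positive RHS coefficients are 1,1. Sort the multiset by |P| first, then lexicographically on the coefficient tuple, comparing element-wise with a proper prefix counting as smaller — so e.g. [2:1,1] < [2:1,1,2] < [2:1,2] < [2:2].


7 collections generate NE(X_Σ); each relation:

  {2,6}:  v_{2} + v_{6} = 0  so sig = [2:]
  {2,3}:  v_{2} + v_{3} = v_{4}  so sig = [2:1]
  {4,6}:  v_{4} + v_{6} = v_{3}  so sig = [2:1]
  {4,7}:  v_{4} + v_{7} = v_{1}  so sig = [2:1]
  {1,6}:  v_{1} + v_{6} = v_{3} + v_{7}  so sig = [2:1,1]
  {1,5}:  v_{1} + v_{5} = 2·v_{2}  so sig = [2:2]
  {3,5,7}:  v_{3} + v_{5} + v_{7} = v_{2}  so sig = [3:1]

Hence PRS(X_Σ) =
[[2:], [2:1], [2:1], [2:1], [2:1,1], [2:2], [3:1]]


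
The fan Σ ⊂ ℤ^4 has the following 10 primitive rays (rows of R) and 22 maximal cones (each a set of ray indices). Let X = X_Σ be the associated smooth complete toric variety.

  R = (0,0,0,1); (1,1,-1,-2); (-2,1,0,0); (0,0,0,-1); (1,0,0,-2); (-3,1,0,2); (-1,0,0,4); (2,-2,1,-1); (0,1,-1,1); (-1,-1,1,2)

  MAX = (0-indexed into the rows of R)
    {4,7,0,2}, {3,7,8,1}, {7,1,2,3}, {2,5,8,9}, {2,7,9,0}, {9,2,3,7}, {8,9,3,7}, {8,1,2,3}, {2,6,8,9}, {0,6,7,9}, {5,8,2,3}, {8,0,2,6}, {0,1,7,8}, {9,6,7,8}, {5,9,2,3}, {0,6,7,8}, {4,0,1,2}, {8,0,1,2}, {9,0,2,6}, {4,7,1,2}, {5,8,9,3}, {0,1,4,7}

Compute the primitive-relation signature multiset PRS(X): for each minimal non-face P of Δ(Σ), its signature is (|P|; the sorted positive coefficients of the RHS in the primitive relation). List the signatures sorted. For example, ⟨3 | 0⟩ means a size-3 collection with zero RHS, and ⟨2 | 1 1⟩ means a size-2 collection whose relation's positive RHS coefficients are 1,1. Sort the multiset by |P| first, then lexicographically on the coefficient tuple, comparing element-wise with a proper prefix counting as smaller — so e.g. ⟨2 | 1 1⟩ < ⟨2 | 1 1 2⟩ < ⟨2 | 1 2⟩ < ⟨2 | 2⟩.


Minimal non-faces — 18 found among 10 rays, 22 max cones:

  P = {0,3}:  v_{0} + v_{3} = 0 ; sig = ⟨2 | 0⟩
  P = {1,9}:  v_{1} + v_{9} = 0 ; sig = ⟨2 | 0⟩
  P = {4,5}:  v_{4} + v_{5} = v_{2} ; sig = ⟨2 | 1⟩
  P = {1,6}:  v_{1} + v_{6} = v_{0} + v_{8} ; sig = ⟨2 | 1 1⟩
  P = {3,6}:  v_{3} + v_{6} = v_{8} + v_{9} ; sig = ⟨2 | 1 1⟩
  P = {4,8}:  v_{4} + v_{8} = v_{0} + v_{1} ; sig = ⟨2 | 1 1⟩
  P = {5,7}:  v_{5} + v_{7} = v_{3} + v_{9} ; sig = ⟨2 | 1 1⟩
  P = {0,5}:  v_{0} + v_{5} = v_{2} + v_{8} + v_{9} ; sig = ⟨2 | 1 1 1⟩
  P = {1,5}:  v_{1} + v_{5} = v_{2} + v_{3} + v_{8} ; sig = ⟨2 | 1 1 1⟩
  P = {3,4}:  v_{3} + v_{4} = v_{1} + v_{2} + v_{7} ; sig = ⟨2 | 1 1 1⟩
  P = {4,9}:  v_{4} + v_{9} = v_{0} + v_{2} + v_{7} ; sig = ⟨2 | 1 1 1⟩
  P = {5,6}:  v_{5} + v_{6} = v_{2} + 2·v_{8} + 2·v_{9} ; sig = ⟨2 | 1 2 2⟩
  P = {4,6}:  v_{4} + v_{6} = 2·v_{0} ; sig = ⟨2 | 2⟩
  P = {2,7,8}:  v_{2} + v_{7} + v_{8} = 0 ; sig = ⟨3 | 0⟩
  P = {0,8,9}:  v_{0} + v_{8} + v_{9} = v_{6} ; sig = ⟨3 | 1⟩
  P = {2,6,7}:  v_{2} + v_{6} + v_{7} = v_{0} + v_{9} ; sig = ⟨3 | 1 1⟩
  P = {0,1,2,7}:  v_{0} + v_{1} + v_{2} + v_{7} = v_{4} ; sig = ⟨4 | 1⟩
  P = {2,3,8,9}:  v_{2} + v_{3} + v_{8} + v_{9} = v_{5} ; sig = ⟨4 | 1⟩

Signatures (|P|; sorted positive RHS coefficients), sorted:
[⟨2 | 0⟩, ⟨2 | 0⟩, ⟨2 | 1⟩, ⟨2 | 1 1⟩, ⟨2 | 1 1⟩, ⟨2 | 1 1⟩, ⟨2 | 1 1⟩, ⟨2 | 1 1 1⟩, ⟨2 | 1 1 1⟩, ⟨2 | 1 1 1⟩, ⟨2 | 1 1 1⟩, ⟨2 | 1 2 2⟩, ⟨2 | 2⟩, ⟨3 | 0⟩, ⟨3 | 1⟩, ⟨3 | 1 1⟩, ⟨4 | 1⟩, ⟨4 | 1⟩]


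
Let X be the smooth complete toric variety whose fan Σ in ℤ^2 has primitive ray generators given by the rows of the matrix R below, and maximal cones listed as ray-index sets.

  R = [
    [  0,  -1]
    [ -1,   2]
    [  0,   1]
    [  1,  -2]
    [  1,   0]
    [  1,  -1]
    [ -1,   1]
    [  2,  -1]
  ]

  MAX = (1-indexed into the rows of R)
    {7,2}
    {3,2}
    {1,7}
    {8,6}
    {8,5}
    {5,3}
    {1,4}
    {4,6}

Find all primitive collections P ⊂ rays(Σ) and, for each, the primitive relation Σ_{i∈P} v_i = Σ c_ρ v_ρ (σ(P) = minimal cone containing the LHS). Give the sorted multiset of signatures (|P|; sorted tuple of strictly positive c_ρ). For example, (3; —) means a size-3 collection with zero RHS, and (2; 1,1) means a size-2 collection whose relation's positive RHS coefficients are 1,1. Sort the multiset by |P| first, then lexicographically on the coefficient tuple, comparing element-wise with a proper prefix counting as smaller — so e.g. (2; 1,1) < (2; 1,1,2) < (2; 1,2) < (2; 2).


|primitive collections| = 20. Relations:

  P={1,3}:  v_{1} + v_{3} = 0 — sig = (2; —)
  P={2,4}:  v_{2} + v_{4} = 0 — sig = (2; —)
  P={6,7}:  v_{6} + v_{7} = 0 — sig = (2; —)
  P={1,2}:  v_{1} + v_{2} = v_{7} — sig = (2; 1)
  P={1,5}:  v_{1} + v_{5} = v_{6} — sig = (2; 1)
  P={1,6}:  v_{1} + v_{6} = v_{4} — sig = (2; 1)
  P={2,6}:  v_{2} + v_{6} = v_{3} — sig = (2; 1)
  P={3,4}:  v_{3} + v_{4} = v_{6} — sig = (2; 1)
  P={3,6}:  v_{3} + v_{6} = v_{5} — sig = (2; 1)
  P={3,7}:  v_{3} + v_{7} = v_{2} — sig = (2; 1)
  P={4,7}:  v_{4} + v_{7} = v_{1} — sig = (2; 1)
  P={5,6}:  v_{5} + v_{6} = v_{8} — sig = (2; 1)
  P={5,7}:  v_{5} + v_{7} = v_{3} — sig = (2; 1)
  P={7,8}:  v_{7} + v_{8} = v_{5} — sig = (2; 1)
  P={2,8}:  v_{2} + v_{8} = v_{3} + v_{5} — sig = (2; 1,1)
  P={1,8}:  v_{1} + v_{8} = 2·v_{6} — sig = (2; 2)
  P={2,5}:  v_{2} + v_{5} = 2·v_{3} — sig = (2; 2)
  P={3,8}:  v_{3} + v_{8} = 2·v_{5} — sig = (2; 2)
  P={4,5}:  v_{4} + v_{5} = 2·v_{6} — sig = (2; 2)
  P={4,8}:  v_{4} + v_{8} = 3·v_{6} — sig = (2; 3)

Sorted signature multiset PRS(X):
[(2; —), (2; —), (2; —), (2; 1), (2; 1), (2; 1), (2; 1), (2; 1), (2; 1), (2; 1), (2; 1), (2; 1), (2; 1), (2; 1), (2; 1,1), (2; 2), (2; 2), (2; 2), (2; 2), (2; 3)]


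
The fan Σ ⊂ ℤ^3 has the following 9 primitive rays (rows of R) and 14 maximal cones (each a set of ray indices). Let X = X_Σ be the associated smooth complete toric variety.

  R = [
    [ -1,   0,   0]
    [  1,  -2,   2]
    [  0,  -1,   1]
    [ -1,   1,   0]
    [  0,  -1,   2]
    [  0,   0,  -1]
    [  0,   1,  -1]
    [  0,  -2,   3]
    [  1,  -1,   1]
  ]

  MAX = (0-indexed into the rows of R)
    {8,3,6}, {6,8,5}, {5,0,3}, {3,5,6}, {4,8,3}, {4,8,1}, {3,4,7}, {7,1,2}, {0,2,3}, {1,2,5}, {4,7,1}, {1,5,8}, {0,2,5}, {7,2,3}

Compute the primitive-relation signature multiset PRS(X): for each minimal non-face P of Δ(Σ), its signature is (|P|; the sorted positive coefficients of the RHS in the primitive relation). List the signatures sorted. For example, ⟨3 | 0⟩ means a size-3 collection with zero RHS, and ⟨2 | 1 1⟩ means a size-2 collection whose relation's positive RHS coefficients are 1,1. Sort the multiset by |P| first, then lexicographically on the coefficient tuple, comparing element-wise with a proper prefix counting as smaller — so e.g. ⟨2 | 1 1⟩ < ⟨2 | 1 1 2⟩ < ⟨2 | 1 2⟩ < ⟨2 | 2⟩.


17 minimal non-faces of Δ(Σ) (on 9 rays):

  • {2,6}:  v_{2} + v_{6} = 0  ⟹  sig = ⟨2 | 0⟩
  • {0,8}:  v_{0} + v_{8} = v_{2}  ⟹  sig = ⟨2 | 1⟩
  • {1,3}:  v_{1} + v_{3} = v_{4}  ⟹  sig = ⟨2 | 1⟩
  • {1,6}:  v_{1} + v_{6} = v_{8}  ⟹  sig = ⟨2 | 1⟩
  • {2,4}:  v_{2} + v_{4} = v_{7}  ⟹  sig = ⟨2 | 1⟩
  • {2,8}:  v_{2} + v_{8} = v_{1}  ⟹  sig = ⟨2 | 1⟩
  • {4,5}:  v_{4} + v_{5} = v_{2}  ⟹  sig = ⟨2 | 1⟩
  • {6,7}:  v_{6} + v_{7} = v_{4}  ⟹  sig = ⟨2 | 1⟩
  • {0,6}:  v_{0} + v_{6} = v_{3} + v_{5}  ⟹  sig = ⟨2 | 1 1⟩
  • {4,6}:  v_{4} + v_{6} = v_{3} + v_{8}  ⟹  sig = ⟨2 | 1 1⟩
  • {7,8}:  v_{7} + v_{8} = v_{1} + v_{4}  ⟹  sig = ⟨2 | 1 1⟩
  • {0,4}:  v_{0} + v_{4} = 2·v_{2} + v_{3}  ⟹  sig = ⟨2 | 1 2⟩
  • {0,7}:  v_{0} + v_{7} = 3·v_{2} + v_{3}  ⟹  sig = ⟨2 | 1 3⟩
  • {0,1}:  v_{0} + v_{1} = 2·v_{2}  ⟹  sig = ⟨2 | 2⟩
  • {5,7}:  v_{5} + v_{7} = 2·v_{2}  ⟹  sig = ⟨2 | 2⟩
  • {3,5,8}:  v_{3} + v_{5} + v_{8} = 0  ⟹  sig = ⟨3 | 0⟩
  • {2,3,5}:  v_{2} + v_{3} + v_{5} = v_{0}  ⟹  sig = ⟨3 | 1⟩

Hence PRS(X_Σ) =
    |P|=2: 15 collections, coeffs (), (1), (1), (1), (1), (1), (1), (1), (1,1), (1,1), (1,1), (1,2), (1,3), (2), (2)
    |P|=3: 2 collections, coeffs (), (1)


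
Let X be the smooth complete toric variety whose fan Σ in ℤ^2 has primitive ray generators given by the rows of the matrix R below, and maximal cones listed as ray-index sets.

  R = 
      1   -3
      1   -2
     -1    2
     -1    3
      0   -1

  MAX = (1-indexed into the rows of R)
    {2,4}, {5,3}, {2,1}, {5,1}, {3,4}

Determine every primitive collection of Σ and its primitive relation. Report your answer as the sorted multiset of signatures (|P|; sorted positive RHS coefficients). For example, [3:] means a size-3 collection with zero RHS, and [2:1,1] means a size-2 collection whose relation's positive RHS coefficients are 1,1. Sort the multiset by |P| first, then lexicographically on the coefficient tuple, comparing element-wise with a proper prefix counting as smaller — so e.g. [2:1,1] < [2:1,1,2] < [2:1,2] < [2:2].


The 5 primitive collections of Σ (r=5, n=2):

  {1,4}:  v_{1} + v_{4} = 0  ⟹  sig = [2:]
  {2,3}:  v_{2} + v_{3} = 0  ⟹  sig = [2:]
  {1,3}:  v_{1} + v_{3} = v_{5}  ⟹  sig = [2:1]
  {2,5}:  v_{2} + v_{5} = v_{1}  ⟹  sig = [2:1]
  {4,5}:  v_{4} + v_{5} = v_{3}  ⟹  sig = [2:1]

Sorted signature multiset PRS(X):
    |P|=2: 5 collections, coeffs (), (), (1), (1), (1)


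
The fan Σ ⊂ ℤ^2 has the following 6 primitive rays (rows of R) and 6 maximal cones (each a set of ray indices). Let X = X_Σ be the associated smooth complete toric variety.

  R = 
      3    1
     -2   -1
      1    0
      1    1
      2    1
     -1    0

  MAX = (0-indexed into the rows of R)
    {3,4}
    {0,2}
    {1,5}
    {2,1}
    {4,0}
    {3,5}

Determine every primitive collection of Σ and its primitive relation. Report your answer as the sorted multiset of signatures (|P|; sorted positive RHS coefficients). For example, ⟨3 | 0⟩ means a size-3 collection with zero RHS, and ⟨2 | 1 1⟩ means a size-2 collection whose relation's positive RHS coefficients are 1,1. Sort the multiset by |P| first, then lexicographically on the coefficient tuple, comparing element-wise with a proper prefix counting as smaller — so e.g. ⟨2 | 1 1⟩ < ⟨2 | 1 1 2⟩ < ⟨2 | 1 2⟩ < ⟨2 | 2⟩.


9 collections generate NE(X_Σ); each relation:

  {1,4}:  v_{1} + v_{4} = 0  ⇒ sig = ⟨2 | 0⟩
  {2,5}:  v_{2} + v_{5} = 0  ⇒ sig = ⟨2 | 0⟩
  {0,1}:  v_{0} + v_{1} = v_{2}  ⇒ sig = ⟨2 | 1⟩
  {0,5}:  v_{0} + v_{5} = v_{4}  ⇒ sig = ⟨2 | 1⟩
  {1,3}:  v_{1} + v_{3} = v_{5}  ⇒ sig = ⟨2 | 1⟩
  {2,3}:  v_{2} + v_{3} = v_{4}  ⇒ sig = ⟨2 | 1⟩
  {2,4}:  v_{2} + v_{4} = v_{0}  ⇒ sig = ⟨2 | 1⟩
  {4,5}:  v_{4} + v_{5} = v_{3}  ⇒ sig = ⟨2 | 1⟩
  {0,3}:  v_{0} + v_{3} = 2·v_{4}  ⇒ sig = ⟨2 | 2⟩

Sorted signature multiset PRS(X):
    ⟨2 | 0⟩
    ⟨2 | 0⟩
    ⟨2 | 1⟩
    ⟨2 | 1⟩
    ⟨2 | 1⟩
    ⟨2 | 1⟩
    ⟨2 | 1⟩
    ⟨2 | 1⟩
    ⟨2 | 2⟩


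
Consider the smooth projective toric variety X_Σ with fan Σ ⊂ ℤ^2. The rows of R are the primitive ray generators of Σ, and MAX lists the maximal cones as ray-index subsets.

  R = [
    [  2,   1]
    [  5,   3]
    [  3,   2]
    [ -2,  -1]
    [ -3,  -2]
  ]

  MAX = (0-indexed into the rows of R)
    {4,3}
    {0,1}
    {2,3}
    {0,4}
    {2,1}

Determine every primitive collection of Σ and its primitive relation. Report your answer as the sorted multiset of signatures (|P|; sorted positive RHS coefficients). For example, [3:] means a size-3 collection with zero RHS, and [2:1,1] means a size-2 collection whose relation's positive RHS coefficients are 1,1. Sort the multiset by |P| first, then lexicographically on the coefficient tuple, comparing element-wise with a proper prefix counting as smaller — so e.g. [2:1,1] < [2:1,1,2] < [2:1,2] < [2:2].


5 collections generate NE(X_Σ); each relation:

  • {0,3}:  v_{0} + v_{3} = 0  ⇒ sig = [2:]
  • {2,4}:  v_{2} + v_{4} = 0  ⇒ sig = [2:]
  • {0,2}:  v_{0} + v_{2} = v_{1}  ⇒ sig = [2:1]
  • {1,3}:  v_{1} + v_{3} = v_{2}  ⇒ sig = [2:1]
  • {1,4}:  v_{1} + v_{4} = v_{0}  ⇒ sig = [2:1]

Hence PRS(X_Σ) =
[[2:], [2:], [2:1], [2:1], [2:1]]


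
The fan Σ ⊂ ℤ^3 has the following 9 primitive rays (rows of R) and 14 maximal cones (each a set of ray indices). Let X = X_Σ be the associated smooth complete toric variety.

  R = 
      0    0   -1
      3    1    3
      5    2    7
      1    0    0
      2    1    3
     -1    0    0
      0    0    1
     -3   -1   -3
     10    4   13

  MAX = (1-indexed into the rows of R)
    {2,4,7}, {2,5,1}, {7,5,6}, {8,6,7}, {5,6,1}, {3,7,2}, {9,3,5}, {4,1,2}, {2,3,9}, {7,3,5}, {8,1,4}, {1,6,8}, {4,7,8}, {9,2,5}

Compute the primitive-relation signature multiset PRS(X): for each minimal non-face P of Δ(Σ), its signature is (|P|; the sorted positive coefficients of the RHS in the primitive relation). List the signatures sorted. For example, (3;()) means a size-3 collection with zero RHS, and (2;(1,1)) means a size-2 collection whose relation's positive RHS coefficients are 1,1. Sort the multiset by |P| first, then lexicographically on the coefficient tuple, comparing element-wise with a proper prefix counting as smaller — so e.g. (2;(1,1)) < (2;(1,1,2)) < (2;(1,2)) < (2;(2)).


Primitive collections (17):

  • {1,7}:  v_{1} + v_{7} = 0  →  sig = (2;())
  • {2,8}:  v_{2} + v_{8} = 0  →  sig = (2;())
  • {4,6}:  v_{4} + v_{6} = 0  →  sig = (2;())
  • {2,6}:  v_{2} + v_{6} = v_{5}  →  sig = (2;(1))
  • {4,5}:  v_{4} + v_{5} = v_{2}  →  sig = (2;(1))
  • {5,8}:  v_{5} + v_{8} = v_{6}  →  sig = (2;(1))
  • {1,3}:  v_{1} + v_{3} = v_{2} + v_{5}  →  sig = (2;(1,1))
  • {3,8}:  v_{3} + v_{8} = v_{5} + v_{7}  →  sig = (2;(1,1))
  • {8,9}:  v_{8} + v_{9} = v_{3} + v_{5}  →  sig = (2;(1,1))
  • {3,4}:  v_{3} + v_{4} = 2·v_{2} + v_{7}  →  sig = (2;(1,2))
  • {3,6}:  v_{3} + v_{6} = 2·v_{5} + v_{7}  →  sig = (2;(1,2))
  • {4,9}:  v_{4} + v_{9} = 2·v_{2} + v_{3}  →  sig = (2;(1,2))
  • {6,9}:  v_{6} + v_{9} = v_{3} + 2·v_{5}  →  sig = (2;(1,2))
  • {7,9}:  v_{7} + v_{9} = 2·v_{3}  →  sig = (2;(2))
  • {1,9}:  v_{1} + v_{9} = 2·v_{2} + 2·v_{5}  →  sig = (2;(2,2))
  • {2,3,5}:  v_{2} + v_{3} + v_{5} = v_{9}  →  sig = (3;(1))
  • {2,5,7}:  v_{2} + v_{5} + v_{7} = v_{3}  →  sig = (3;(1))

Signatures (|P|; sorted positive RHS coefficients), sorted:
    |P|=2: 15 collections, coeffs (), (), (), (1), (1), (1), (1,1), (1,1), (1,1), (1,2), (1,2), (1,2), (1,2), (2), (2,2)
    |P|=3: 2 collections, coeffs (1), (1)


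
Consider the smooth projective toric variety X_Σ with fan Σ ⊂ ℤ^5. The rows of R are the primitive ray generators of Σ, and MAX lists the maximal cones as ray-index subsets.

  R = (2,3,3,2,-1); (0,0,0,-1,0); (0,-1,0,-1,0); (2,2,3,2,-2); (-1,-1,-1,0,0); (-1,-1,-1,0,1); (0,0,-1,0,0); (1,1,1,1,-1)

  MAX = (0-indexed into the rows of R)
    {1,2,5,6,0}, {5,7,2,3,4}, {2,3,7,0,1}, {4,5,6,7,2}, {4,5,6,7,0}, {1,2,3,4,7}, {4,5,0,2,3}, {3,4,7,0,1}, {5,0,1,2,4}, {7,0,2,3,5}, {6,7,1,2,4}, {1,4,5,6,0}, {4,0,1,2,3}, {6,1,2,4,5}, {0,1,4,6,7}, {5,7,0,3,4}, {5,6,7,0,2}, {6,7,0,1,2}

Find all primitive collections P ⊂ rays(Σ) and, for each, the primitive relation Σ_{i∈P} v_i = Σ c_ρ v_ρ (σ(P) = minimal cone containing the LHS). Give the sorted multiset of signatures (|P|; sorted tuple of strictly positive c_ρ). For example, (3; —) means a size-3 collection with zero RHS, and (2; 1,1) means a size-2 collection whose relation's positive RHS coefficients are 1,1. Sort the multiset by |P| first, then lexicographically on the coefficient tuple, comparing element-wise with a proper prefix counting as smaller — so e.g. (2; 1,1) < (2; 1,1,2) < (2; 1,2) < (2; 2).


Primitive collections (5):

  • {3,6}:  v_{3} + v_{6} = 2·v_{7}  so sig = (2; 2)
  • {1,5,7}:  v_{1} + v_{5} + v_{7} = 0  so sig = (3; —)
  • {1,3,5}:  v_{1} + v_{3} + v_{5} = v_{0} + v_{2} + v_{4}  so sig = (3; 1,1,1)
  • {0,2,4,6}:  v_{0} + v_{2} + v_{4} + v_{6} = v_{7}  so sig = (4; 1)
  • {0,2,4,7}:  v_{0} + v_{2} + v_{4} + v_{7} = v_{3}  so sig = (4; 1)

Sorted signature multiset PRS(X):
    |P|=2: 1 collection, coeffs (2)
    |P|=3: 2 collections, coeffs (), (1,1,1)
    |P|=4: 2 collections, coeffs (1), (1)


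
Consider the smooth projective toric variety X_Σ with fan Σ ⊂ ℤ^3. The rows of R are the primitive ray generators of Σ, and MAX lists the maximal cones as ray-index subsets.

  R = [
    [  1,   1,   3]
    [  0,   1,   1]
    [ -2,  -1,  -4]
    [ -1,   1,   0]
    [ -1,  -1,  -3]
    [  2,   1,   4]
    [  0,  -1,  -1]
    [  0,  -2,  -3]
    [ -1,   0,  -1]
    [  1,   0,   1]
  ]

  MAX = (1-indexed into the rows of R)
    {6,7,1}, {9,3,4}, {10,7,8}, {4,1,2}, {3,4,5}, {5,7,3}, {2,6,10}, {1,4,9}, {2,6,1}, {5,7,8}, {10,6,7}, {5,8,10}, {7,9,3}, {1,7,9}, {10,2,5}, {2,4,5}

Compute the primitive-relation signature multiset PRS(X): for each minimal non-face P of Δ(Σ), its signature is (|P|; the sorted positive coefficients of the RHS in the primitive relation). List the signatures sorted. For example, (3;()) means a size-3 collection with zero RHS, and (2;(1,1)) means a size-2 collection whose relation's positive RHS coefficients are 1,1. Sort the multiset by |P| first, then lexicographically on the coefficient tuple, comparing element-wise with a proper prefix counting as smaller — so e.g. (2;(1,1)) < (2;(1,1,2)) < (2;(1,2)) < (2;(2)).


22 collections generate NE(X_Σ); each relation:

  P={1,5}:  v_{1} + v_{5} = 0 ; sig = (2;())
  P={2,7}:  v_{2} + v_{7} = 0 ; sig = (2;())
  P={3,6}:  v_{3} + v_{6} = 0 ; sig = (2;())
  P={9,10}:  v_{9} + v_{10} = 0 ; sig = (2;())
  P={1,3}:  v_{1} + v_{3} = v_{9} ; sig = (2;(1))
  P={1,10}:  v_{1} + v_{10} = v_{6} ; sig = (2;(1))
  P={2,9}:  v_{2} + v_{9} = v_{4} ; sig = (2;(1))
  P={3,10}:  v_{3} + v_{10} = v_{5} ; sig = (2;(1))
  P={4,7}:  v_{4} + v_{7} = v_{9} ; sig = (2;(1))
  P={4,8}:  v_{4} + v_{8} = v_{5} ; sig = (2;(1))
  P={4,10}:  v_{4} + v_{10} = v_{2} ; sig = (2;(1))
  P={5,6}:  v_{5} + v_{6} = v_{10} ; sig = (2;(1))
  P={5,9}:  v_{5} + v_{9} = v_{3} ; sig = (2;(1))
  P={6,9}:  v_{6} + v_{9} = v_{1} ; sig = (2;(1))
  P={1,8}:  v_{1} + v_{8} = v_{7} + v_{10} ; sig = (2;(1,1))
  P={2,3}:  v_{2} + v_{3} = v_{4} + v_{5} ; sig = (2;(1,1))
  P={2,8}:  v_{2} + v_{8} = v_{5} + v_{10} ; sig = (2;(1,1))
  P={4,6}:  v_{4} + v_{6} = v_{1} + v_{2} ; sig = (2;(1,1))
  P={8,9}:  v_{8} + v_{9} = v_{5} + v_{7} ; sig = (2;(1,1))
  P={3,8}:  v_{3} + v_{8} = 2·v_{5} + v_{7} ; sig = (2;(1,2))
  P={6,8}:  v_{6} + v_{8} = v_{7} + 2·v_{10} ; sig = (2;(1,2))
  P={5,7,10}:  v_{5} + v_{7} + v_{10} = v_{8} ; sig = (3;(1))

so the primitive-relation signature multiset is
[(2;()), (2;()), (2;()), (2;()), (2;(1)), (2;(1)), (2;(1)), (2;(1)), (2;(1)), (2;(1)), (2;(1)), (2;(1)), (2;(1)), (2;(1)), (2;(1,1)), (2;(1,1)), (2;(1,1)), (2;(1,1)), (2;(1,1)), (2;(1,2)), (2;(1,2)), (3;(1))]


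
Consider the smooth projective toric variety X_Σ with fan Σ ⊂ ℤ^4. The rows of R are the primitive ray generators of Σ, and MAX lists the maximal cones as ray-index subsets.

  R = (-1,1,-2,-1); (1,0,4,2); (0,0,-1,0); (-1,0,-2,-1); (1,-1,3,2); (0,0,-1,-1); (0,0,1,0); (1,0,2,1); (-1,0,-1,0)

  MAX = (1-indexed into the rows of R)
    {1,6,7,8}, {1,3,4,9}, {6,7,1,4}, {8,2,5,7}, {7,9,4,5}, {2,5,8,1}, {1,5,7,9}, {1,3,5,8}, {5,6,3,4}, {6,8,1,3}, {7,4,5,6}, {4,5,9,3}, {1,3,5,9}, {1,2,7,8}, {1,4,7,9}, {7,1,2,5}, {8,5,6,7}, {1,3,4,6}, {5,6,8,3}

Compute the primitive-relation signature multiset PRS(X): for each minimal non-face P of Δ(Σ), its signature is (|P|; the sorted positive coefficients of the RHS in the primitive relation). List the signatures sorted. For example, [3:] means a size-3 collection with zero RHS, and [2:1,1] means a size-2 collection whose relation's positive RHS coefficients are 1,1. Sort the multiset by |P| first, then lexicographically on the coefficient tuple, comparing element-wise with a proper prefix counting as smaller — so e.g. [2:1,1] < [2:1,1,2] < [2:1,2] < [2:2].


|primitive collections| = 11. Relations:

  {3,7}:  v_{3} + v_{7} = 0 ; sig = [2:]
  {4,8}:  v_{4} + v_{8} = 0 ; sig = [2:]
  {6,9}:  v_{6} + v_{9} = v_{4} ; sig = [2:1]
  {2,6}:  v_{2} + v_{6} = v_{7} + v_{8} ; sig = [2:1,1]
  {8,9}:  v_{8} + v_{9} = v_{1} + v_{5} ; sig = [2:1,1]
  {2,3}:  v_{2} + v_{3} = v_{1} + v_{5} + v_{8} ; sig = [2:1,1,1]
  {2,4}:  v_{2} + v_{4} = v_{1} + v_{5} + v_{7} ; sig = [2:1,1,1]
  {2,9}:  v_{2} + v_{9} = 2·v_{1} + 2·v_{5} + v_{7} ; sig = [2:1,2,2]
  {1,5,6}:  v_{1} + v_{5} + v_{6} = 0 ; sig = [3:]
  {1,4,5}:  v_{1} + v_{4} + v_{5} = v_{9} ; sig = [3:1]
  {1,5,7,8}:  v_{1} + v_{5} + v_{7} + v_{8} = v_{2} ; sig = [4:1]

so the primitive-relation signature multiset is
[[2:], [2:], [2:1], [2:1,1], [2:1,1], [2:1,1,1], [2:1,1,1], [2:1,2,2], [3:], [3:1], [4:1]]


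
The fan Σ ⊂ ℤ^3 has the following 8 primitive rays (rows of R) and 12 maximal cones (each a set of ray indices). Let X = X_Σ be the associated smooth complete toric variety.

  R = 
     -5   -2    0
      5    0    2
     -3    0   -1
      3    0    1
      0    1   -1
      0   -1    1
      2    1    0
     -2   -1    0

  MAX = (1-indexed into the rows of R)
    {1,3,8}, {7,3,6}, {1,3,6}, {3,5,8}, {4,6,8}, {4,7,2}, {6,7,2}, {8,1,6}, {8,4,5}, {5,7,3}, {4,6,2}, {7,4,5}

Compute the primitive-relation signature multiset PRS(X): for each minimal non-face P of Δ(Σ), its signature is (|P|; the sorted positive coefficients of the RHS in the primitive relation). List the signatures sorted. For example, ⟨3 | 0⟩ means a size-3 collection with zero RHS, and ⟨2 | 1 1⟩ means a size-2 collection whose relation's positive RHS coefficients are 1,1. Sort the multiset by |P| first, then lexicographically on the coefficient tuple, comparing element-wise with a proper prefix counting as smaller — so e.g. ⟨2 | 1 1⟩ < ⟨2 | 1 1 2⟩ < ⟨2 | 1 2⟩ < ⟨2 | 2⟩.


Δ(Σ) — 8 vertices, 12 min non-faces:

  • {3,4}:  v_{3} + v_{4} = 0 ; sig = ⟨2 | 0⟩
  • {5,6}:  v_{5} + v_{6} = 0 ; sig = ⟨2 | 0⟩
  • {7,8}:  v_{7} + v_{8} = 0 ; sig = ⟨2 | 0⟩
  • {1,4}:  v_{1} + v_{4} = v_{6} + v_{8} ; sig = ⟨2 | 1 1⟩
  • {1,5}:  v_{1} + v_{5} = v_{3} + v_{8} ; sig = ⟨2 | 1 1⟩
  • {1,7}:  v_{1} + v_{7} = v_{3} + v_{6} ; sig = ⟨2 | 1 1⟩
  • {2,3}:  v_{2} + v_{3} = v_{6} + v_{7} ; sig = ⟨2 | 1 1⟩
  • {2,5}:  v_{2} + v_{5} = v_{4} + v_{7} ; sig = ⟨2 | 1 1⟩
  • {2,8}:  v_{2} + v_{8} = v_{4} + v_{6} ; sig = ⟨2 | 1 1⟩
  • {1,2}:  v_{1} + v_{2} = 2·v_{6} ; sig = ⟨2 | 2⟩
  • {3,6,8}:  v_{3} + v_{6} + v_{8} = v_{1} ; sig = ⟨3 | 1⟩
  • {4,6,7}:  v_{4} + v_{6} + v_{7} = v_{2} ; sig = ⟨3 | 1⟩

so the primitive-relation signature multiset is
{ ⟨2 | 0⟩ ×3,  ⟨2 | 1 1⟩ ×6,  ⟨2 | 2⟩,  ⟨3 | 1⟩ ×2 }


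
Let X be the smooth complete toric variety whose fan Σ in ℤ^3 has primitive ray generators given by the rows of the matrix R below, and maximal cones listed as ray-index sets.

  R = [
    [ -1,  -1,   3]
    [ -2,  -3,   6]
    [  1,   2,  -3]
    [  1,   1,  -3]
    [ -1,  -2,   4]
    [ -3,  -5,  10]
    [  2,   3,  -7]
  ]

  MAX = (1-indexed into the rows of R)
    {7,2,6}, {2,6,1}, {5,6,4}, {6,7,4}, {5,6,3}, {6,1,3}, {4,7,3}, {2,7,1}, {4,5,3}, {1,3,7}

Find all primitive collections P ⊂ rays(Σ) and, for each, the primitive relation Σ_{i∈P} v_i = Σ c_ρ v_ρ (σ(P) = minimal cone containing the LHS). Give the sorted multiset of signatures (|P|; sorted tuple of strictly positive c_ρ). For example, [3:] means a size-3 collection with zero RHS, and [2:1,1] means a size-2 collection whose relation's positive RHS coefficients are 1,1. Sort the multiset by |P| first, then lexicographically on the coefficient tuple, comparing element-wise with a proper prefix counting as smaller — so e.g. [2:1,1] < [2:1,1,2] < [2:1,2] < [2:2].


9 minimal non-faces of Δ(Σ) (on 7 rays):

  • {1,4}:  v_{1} + v_{4} = 0  so sig = [2:]
  • {2,3}:  v_{2} + v_{3} = v_{1}  so sig = [2:1]
  • {2,5}:  v_{2} + v_{5} = v_{6}  so sig = [2:1]
  • {5,7}:  v_{5} + v_{7} = v_{4}  so sig = [2:1]
  • {1,5}:  v_{1} + v_{5} = v_{3} + v_{6}  so sig = [2:1,1]
  • {2,4}:  v_{2} + v_{4} = v_{6} + v_{7}  so sig = [2:1,1]
  • {3,6,7}:  v_{3} + v_{6} + v_{7} = 0  so sig = [3:]
  • {1,6,7}:  v_{1} + v_{6} + v_{7} = v_{2}  so sig = [3:1]
  • {3,4,6}:  v_{3} + v_{4} + v_{6} = v_{5}  so sig = [3:1]

Hence PRS(X_Σ) =
    [2:]
    [2:1]
    [2:1]
    [2:1]
    [2:1,1]
    [2:1,1]
    [3:]
    [3:1]
    [3:1]


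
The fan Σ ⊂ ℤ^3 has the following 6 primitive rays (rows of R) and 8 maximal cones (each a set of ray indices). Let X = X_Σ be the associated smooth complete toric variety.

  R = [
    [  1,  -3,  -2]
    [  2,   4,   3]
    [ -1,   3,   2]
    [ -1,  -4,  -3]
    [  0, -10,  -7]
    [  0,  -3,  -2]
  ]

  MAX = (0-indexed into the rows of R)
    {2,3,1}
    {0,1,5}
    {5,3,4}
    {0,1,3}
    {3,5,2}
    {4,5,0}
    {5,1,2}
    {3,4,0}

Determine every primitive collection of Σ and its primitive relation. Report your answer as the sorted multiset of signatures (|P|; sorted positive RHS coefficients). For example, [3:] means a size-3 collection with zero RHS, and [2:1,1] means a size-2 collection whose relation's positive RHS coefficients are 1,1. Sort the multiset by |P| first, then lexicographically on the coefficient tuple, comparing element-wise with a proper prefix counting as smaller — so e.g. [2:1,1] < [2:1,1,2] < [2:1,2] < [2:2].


The 5 primitive collections of Σ (r=6, n=3):

  {0,2}:  v_{0} + v_{2} = 0  so sig = [2:]
  {2,4}:  v_{2} + v_{4} = v_{3} + v_{5}  so sig = [2:1,1]
  {1,4}:  v_{1} + v_{4} = 2·v_{0}  so sig = [2:2]
  {0,3,5}:  v_{0} + v_{3} + v_{5} = v_{4}  so sig = [3:1]
  {1,3,5}:  v_{1} + v_{3} + v_{5} = v_{0}  so sig = [3:1]

Signatures (|P|; sorted positive RHS coefficients), sorted:
    |P|=2: 3 collections, coeffs (), (1,1), (2)
    |P|=3: 2 collections, coeffs (1), (1)


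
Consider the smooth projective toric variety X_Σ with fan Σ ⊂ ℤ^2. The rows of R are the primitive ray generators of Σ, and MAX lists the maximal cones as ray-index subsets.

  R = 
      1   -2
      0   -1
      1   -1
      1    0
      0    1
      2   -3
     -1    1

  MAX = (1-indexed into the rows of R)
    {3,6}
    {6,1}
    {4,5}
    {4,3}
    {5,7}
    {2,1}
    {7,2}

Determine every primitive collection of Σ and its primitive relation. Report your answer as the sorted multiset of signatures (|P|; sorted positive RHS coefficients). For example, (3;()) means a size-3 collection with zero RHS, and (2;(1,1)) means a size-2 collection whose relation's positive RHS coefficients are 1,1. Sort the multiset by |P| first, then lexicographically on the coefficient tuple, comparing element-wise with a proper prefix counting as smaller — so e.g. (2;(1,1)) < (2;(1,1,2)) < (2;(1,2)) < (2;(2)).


Σ has 14 primitive collections:

  P={2,5}:  v_{2} + v_{5} = 0  ⇒ sig = (2;())
  P={3,7}:  v_{3} + v_{7} = 0  ⇒ sig = (2;())
  P={1,3}:  v_{1} + v_{3} = v_{6}  ⇒ sig = (2;(1))
  P={1,5}:  v_{1} + v_{5} = v_{3}  ⇒ sig = (2;(1))
  P={1,7}:  v_{1} + v_{7} = v_{2}  ⇒ sig = (2;(1))
  P={2,3}:  v_{2} + v_{3} = v_{1}  ⇒ sig = (2;(1))
  P={2,4}:  v_{2} + v_{4} = v_{3}  ⇒ sig = (2;(1))
  P={3,5}:  v_{3} + v_{5} = v_{4}  ⇒ sig = (2;(1))
  P={4,7}:  v_{4} + v_{7} = v_{5}  ⇒ sig = (2;(1))
  P={6,7}:  v_{6} + v_{7} = v_{1}  ⇒ sig = (2;(1))
  P={1,4}:  v_{1} + v_{4} = 2·v_{3}  ⇒ sig = (2;(2))
  P={2,6}:  v_{2} + v_{6} = 2·v_{1}  ⇒ sig = (2;(2))
  P={5,6}:  v_{5} + v_{6} = 2·v_{3}  ⇒ sig = (2;(2))
  P={4,6}:  v_{4} + v_{6} = 3·v_{3}  ⇒ sig = (2;(3))

Hence PRS(X_Σ) =
    |P|=2: 14 collections, coeffs (), (), (1), (1), (1), (1), (1), (1), (1), (1), (2), (2), (2), (3)


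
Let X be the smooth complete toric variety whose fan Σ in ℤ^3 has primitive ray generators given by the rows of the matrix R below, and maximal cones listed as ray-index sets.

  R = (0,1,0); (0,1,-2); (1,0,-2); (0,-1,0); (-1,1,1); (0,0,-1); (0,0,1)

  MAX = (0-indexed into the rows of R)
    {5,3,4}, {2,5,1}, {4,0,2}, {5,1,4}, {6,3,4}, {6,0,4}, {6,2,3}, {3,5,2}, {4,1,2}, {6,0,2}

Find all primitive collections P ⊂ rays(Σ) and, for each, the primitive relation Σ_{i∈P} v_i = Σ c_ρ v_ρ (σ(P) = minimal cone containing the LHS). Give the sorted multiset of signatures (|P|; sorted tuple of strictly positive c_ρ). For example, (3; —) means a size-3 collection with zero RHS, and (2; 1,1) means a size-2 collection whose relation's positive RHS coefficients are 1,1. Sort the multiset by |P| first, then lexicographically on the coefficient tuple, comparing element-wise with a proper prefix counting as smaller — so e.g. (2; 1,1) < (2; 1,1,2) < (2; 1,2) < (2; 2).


9 minimal non-faces of Δ(Σ) (on 7 rays):

  P = {0,3}:  v_{0} + v_{3} = 0  so sig = (2; —)
  P = {5,6}:  v_{5} + v_{6} = 0  so sig = (2; —)
  P = {0,5}:  v_{0} + v_{5} = v_{2} + v_{4}  so sig = (2; 1,1)
  P = {1,6}:  v_{1} + v_{6} = v_{2} + v_{4}  so sig = (2; 1,1)
  P = {1,3}:  v_{1} + v_{3} = 2·v_{5}  so sig = (2; 2)
  P = {0,1}:  v_{0} + v_{1} = 2·v_{2} + 2·v_{4}  so sig = (2; 2,2)
  P = {2,3,4}:  v_{2} + v_{3} + v_{4} = v_{5}  so sig = (3; 1)
  P = {2,4,5}:  v_{2} + v_{4} + v_{5} = v_{1}  so sig = (3; 1)
  P = {2,4,6}:  v_{2} + v_{4} + v_{6} = v_{0}  so sig = (3; 1)

Hence PRS(X_Σ) =
    |P|=2: 6 collections, coeffs (), (), (1,1), (1,1), (2), (2,2)
    |P|=3: 3 collections, coeffs (1), (1), (1)
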